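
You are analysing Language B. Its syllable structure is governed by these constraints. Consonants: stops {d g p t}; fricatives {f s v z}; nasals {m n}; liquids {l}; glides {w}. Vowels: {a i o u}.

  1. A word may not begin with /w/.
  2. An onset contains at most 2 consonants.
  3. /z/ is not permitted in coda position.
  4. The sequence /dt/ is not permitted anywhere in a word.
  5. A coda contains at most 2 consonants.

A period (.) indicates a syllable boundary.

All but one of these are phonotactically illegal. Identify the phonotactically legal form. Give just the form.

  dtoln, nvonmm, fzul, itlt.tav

fzul

dtoln — violates constraint 4: contains banned sequence /dt/ → phonotactically illegal
nvonmm — violates constraint 5: syllable 1 coda /nmm/ has 3 consonants (> 2) → phonotactically illegal
fzul — σ1 onset /fz/ (2C), coda /l/ ok → phonotactically legal
itlt.tav — violates constraint 5: syllable 1 coda /tlt/ has 3 consonants (> 2) → phonotactically illegal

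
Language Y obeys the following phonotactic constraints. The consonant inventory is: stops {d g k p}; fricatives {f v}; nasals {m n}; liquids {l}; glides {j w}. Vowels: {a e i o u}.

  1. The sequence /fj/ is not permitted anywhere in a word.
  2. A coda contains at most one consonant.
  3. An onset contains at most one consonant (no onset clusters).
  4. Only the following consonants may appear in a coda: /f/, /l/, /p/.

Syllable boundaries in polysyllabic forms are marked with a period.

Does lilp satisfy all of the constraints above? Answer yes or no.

no

lilp — violates constraint 2: syllable 1 coda /lp/ has 2 consonants (> 1) → ill-formed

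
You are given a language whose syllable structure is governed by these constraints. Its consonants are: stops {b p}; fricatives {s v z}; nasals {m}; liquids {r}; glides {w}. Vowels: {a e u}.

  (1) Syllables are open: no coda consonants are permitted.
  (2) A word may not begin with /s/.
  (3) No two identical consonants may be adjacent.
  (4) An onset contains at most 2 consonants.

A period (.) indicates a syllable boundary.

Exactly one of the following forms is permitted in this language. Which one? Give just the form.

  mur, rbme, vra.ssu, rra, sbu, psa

mur — violates constraint 1: syllable 1 coda /r/ has 1 consonant (> 0) → not permitted
rbme — violates constraint 4: syllable 1 onset /rbm/ has 3 consonants (> 2) → not permitted
vra.ssu — violates constraint 3: adjacent identical consonants /ss/ → not permitted
rra — violates constraint 3: adjacent identical consonants /rr/ → not permitted
sbu — violates constraint 2: word begins with /s/ → not permitted
psa — σ1 onset /ps/ (2C), coda /∅/ ok → permitted

psa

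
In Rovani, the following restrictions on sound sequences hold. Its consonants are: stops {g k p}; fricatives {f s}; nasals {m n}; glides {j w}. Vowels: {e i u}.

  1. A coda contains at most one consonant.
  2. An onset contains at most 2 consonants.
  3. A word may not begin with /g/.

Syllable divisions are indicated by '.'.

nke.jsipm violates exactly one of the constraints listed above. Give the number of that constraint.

1

nke.jsipm: syllable 2 coda /pm/ has 2 consonants (> 1).
This is a violation of constraint 1: "A coda contains at most one consonant."
The remaining constraints (2, 3) are satisfied.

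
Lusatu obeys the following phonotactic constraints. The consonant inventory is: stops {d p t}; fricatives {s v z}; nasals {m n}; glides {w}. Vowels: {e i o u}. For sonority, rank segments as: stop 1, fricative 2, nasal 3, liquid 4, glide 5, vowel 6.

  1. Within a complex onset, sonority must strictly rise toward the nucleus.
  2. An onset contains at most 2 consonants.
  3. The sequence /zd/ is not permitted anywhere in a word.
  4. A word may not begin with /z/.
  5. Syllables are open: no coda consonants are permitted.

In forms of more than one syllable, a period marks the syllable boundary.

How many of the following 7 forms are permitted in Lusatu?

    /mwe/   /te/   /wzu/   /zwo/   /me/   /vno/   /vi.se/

/mwe/ — σ1 onset /mw/ (3→5 rises), coda /∅/ ok → permitted
/te/ — σ1 onset /t/, coda /∅/ ok → permitted
/wzu/ — violates constraint 1: syllable 1 onset /wz/: /w/ (glide, 5) → /z/ (fricative, 2) does not rise → not permitted
/zwo/ — violates constraint 4: word begins with /z/ → not permitted
/me/ — σ1 onset /m/, coda /∅/ ok → permitted
/vno/ — σ1 onset /vn/ (2→3 rises), coda /∅/ ok → permitted
/vi.se/ — σ1 onset /v/, coda /∅/ ok; σ2 onset /s/, coda /∅/ ok → permitted
Permitted: /mwe/, /te/, /me/, /vno/, /vi.se/ → 5.

5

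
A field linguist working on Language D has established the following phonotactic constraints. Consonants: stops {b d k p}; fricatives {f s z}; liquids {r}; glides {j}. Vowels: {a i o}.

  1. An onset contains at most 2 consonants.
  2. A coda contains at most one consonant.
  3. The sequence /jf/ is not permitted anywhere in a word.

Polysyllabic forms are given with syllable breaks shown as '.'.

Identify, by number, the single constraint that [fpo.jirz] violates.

2

[fpo.jirz]: syllable 2 coda /rz/ has 2 consonants (> 1).
This is a violation of constraint 2: "A coda contains at most one consonant."
The remaining constraints (1, 3) are satisfied.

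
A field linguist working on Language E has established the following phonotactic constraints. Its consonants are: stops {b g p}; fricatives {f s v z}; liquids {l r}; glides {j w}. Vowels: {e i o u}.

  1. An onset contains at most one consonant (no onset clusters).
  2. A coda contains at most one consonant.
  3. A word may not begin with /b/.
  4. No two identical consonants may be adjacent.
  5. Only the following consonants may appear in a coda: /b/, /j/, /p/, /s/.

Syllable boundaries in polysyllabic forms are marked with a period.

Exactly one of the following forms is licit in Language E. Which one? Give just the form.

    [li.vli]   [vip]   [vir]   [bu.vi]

[li.vli] — violates constraint 1: syllable 2 onset /vl/ has 2 consonants (> 1) → illicit
[vip] — σ1 onset /v/, coda /p/ ok → licit
[vir] — violates constraint 5: syllable 1 coda contains /r/, which is not a licensed coda consonant → illicit
[bu.vi] — violates constraint 3: word begins with /b/ → illicit

[vip]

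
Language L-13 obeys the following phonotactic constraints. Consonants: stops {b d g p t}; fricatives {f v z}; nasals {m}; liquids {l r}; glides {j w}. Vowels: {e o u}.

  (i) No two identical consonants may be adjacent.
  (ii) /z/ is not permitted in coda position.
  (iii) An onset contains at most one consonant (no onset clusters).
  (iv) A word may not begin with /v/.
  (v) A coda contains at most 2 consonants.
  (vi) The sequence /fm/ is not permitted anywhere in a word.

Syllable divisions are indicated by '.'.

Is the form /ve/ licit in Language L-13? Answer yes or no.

no

/ve/ — violates constraint (iv): word begins with /v/ → illicit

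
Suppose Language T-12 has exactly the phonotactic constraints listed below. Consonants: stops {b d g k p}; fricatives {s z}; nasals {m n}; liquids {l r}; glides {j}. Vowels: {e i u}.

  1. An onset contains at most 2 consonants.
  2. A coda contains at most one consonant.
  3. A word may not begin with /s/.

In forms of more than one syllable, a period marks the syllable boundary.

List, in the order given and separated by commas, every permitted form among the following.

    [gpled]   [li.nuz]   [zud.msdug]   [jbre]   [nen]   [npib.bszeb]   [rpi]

[gpled] — violates constraint 1: syllable 1 onset /gpl/ has 3 consonants (> 2) → not permitted
[li.nuz] — σ1 onset /l/, coda /∅/ ok; σ2 onset /n/, coda /z/ ok → permitted
[zud.msdug] — violates constraint 1: syllable 2 onset /msd/ has 3 consonants (> 2) → not permitted
[jbre] — violates constraint 1: syllable 1 onset /jbr/ has 3 consonants (> 2) → not permitted
[nen] — σ1 onset /n/, coda /n/ ok → permitted
[npib.bszeb] — violates constraint 1: syllable 2 onset /bsz/ has 3 consonants (> 2) → not permitted
[rpi] — σ1 onset /rp/ (2C), coda /∅/ ok → permitted

[li.nuz], [nen], [rpi]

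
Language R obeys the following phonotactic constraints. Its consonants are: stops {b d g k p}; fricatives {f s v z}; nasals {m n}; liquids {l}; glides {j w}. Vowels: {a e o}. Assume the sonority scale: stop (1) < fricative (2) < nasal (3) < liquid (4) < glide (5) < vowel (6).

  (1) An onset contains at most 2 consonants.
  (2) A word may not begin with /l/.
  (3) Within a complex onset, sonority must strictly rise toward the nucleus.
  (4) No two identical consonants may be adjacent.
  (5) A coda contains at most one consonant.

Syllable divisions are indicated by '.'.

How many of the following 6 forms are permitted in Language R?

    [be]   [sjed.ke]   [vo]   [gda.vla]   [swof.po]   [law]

4

[be] — σ1 onset /b/, coda /∅/ ok → permitted
[sjed.ke] — σ1 onset /sj/ (2→5 rises), coda /d/ ok; σ2 onset /k/, coda /∅/ ok → permitted
[vo] — σ1 onset /v/, coda /∅/ ok → permitted
[gda.vla] — violates constraint 3: syllable 1 onset /gd/: /g/ (stop, 1) → /d/ (stop, 1) does not rise → not permitted
[swof.po] — σ1 onset /sw/ (2→5 rises), coda /f/ ok; σ2 onset /p/, coda /∅/ ok → permitted
[law] — violates constraint 2: word begins with /l/ → not permitted
Permitted: [be], [sjed.ke], [vo], [swof.po] → 4.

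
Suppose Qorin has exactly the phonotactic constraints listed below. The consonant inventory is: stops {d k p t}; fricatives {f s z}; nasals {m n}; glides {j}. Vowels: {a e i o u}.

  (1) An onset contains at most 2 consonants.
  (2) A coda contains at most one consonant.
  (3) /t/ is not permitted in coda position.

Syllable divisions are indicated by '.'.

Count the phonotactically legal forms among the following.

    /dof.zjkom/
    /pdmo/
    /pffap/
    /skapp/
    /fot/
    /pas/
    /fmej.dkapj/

/dof.zjkom/ — violates constraint 1: syllable 2 onset /zjk/ has 3 consonants (> 2) → phonotactically illegal
/pdmo/ — violates constraint 1: syllable 1 onset /pdm/ has 3 consonants (> 2) → phonotactically illegal
/pffap/ — violates constraint 1: syllable 1 onset /pff/ has 3 consonants (> 2) → phonotactically illegal
/skapp/ — violates constraint 2: syllable 1 coda /pp/ has 2 consonants (> 1) → phonotactically illegal
/fot/ — violates constraint 3: syllable 1 coda contains /t/ → phonotactically illegal
/pas/ — σ1 onset /p/, coda /s/ ok → phonotactically legal
/fmej.dkapj/ — violates constraint 2: syllable 2 coda /pj/ has 2 consonants (> 1) → phonotactically illegal
Phonotactically legal: /pas/ → 1.

1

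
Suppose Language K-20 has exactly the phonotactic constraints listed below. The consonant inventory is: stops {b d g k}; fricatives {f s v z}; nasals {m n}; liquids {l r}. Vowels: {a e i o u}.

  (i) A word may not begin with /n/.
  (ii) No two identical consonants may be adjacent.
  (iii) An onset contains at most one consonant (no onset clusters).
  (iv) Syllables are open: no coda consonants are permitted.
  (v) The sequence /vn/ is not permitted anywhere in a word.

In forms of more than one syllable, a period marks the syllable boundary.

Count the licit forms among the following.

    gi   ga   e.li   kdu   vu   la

5

gi — σ1 onset /g/, coda /∅/ ok → licit
ga — σ1 onset /g/, coda /∅/ ok → licit
e.li — σ1 onset /∅/, coda /∅/ ok; σ2 onset /l/, coda /∅/ ok → licit
kdu — violates constraint (iii): syllable 1 onset /kd/ has 2 consonants (> 1) → illicit
vu — σ1 onset /v/, coda /∅/ ok → licit
la — σ1 onset /l/, coda /∅/ ok → licit
Licit: gi, ga, e.li, vu, la → 5.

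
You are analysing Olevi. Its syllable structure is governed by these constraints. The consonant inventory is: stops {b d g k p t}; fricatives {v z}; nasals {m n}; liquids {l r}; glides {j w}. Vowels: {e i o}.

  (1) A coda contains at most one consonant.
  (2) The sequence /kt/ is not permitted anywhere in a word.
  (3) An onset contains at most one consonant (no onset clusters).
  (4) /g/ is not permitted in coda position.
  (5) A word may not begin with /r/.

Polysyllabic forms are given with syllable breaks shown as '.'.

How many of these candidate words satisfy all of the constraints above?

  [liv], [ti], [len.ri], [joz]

[liv] — σ1 onset /l/, coda /v/ ok → well-formed
[ti] — σ1 onset /t/, coda /∅/ ok → well-formed
[len.ri] — σ1 onset /l/, coda /n/ ok; σ2 onset /r/, coda /∅/ ok → well-formed
[joz] — σ1 onset /j/, coda /z/ ok → well-formed
Well-formed: [liv], [ti], [len.ri], [joz] → 4.

4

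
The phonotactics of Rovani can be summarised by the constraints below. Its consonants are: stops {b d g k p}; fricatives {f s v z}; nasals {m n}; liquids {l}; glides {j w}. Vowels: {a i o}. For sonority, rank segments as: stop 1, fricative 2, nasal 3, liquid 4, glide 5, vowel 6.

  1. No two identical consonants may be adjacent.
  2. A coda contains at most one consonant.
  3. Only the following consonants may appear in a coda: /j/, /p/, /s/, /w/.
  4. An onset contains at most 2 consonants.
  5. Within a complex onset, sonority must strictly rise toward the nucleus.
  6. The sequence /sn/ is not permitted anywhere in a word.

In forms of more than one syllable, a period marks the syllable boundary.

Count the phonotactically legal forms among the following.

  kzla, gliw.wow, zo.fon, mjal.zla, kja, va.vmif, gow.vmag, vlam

1

kzla — violates constraint 4: syllable 1 onset /kzl/ has 3 consonants (> 2) → phonotactically illegal
gliw.wow — violates constraint 1: adjacent identical consonants /ww/ → phonotactically illegal
zo.fon — violates constraint 3: syllable 2 coda contains /n/, which is not a licensed coda consonant → phonotactically illegal
mjal.zla — violates constraint 3: syllable 1 coda contains /l/, which is not a licensed coda consonant → phonotactically illegal
kja — σ1 onset /kj/ (1→5 rises), coda /∅/ ok → phonotactically legal
va.vmif — violates constraint 3: syllable 2 coda contains /f/, which is not a licensed coda consonant → phonotactically illegal
gow.vmag — violates constraint 3: syllable 2 coda contains /g/, which is not a licensed coda consonant → phonotactically illegal
vlam — violates constraint 3: syllable 1 coda contains /m/, which is not a licensed coda consonant → phonotactically illegal
Phonotactically legal: kja → 1.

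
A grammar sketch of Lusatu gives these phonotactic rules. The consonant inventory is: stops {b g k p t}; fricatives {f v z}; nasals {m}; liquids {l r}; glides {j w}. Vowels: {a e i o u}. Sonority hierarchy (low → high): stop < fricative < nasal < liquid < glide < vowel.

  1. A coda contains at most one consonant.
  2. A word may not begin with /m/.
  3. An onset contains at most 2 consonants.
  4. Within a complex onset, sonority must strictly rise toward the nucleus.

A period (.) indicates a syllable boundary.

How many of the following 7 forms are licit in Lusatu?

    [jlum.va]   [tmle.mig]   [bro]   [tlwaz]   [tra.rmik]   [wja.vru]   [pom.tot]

2

[jlum.va] — violates constraint 4: syllable 1 onset /jl/: /j/ (glide, 5) → /l/ (liquid, 4) does not rise → illicit
[tmle.mig] — violates constraint 3: syllable 1 onset /tml/ has 3 consonants (> 2) → illicit
[bro] — σ1 onset /br/ (1→4 rises), coda /∅/ ok → licit
[tlwaz] — violates constraint 3: syllable 1 onset /tlw/ has 3 consonants (> 2) → illicit
[tra.rmik] — violates constraint 4: syllable 2 onset /rm/: /r/ (liquid, 4) → /m/ (nasal, 3) does not rise → illicit
[wja.vru] — violates constraint 4: syllable 1 onset /wj/: /w/ (glide, 5) → /j/ (glide, 5) does not rise → illicit
[pom.tot] — σ1 onset /p/, coda /m/ ok; σ2 onset /t/, coda /t/ ok → licit
Licit: [bro], [pom.tot] → 2.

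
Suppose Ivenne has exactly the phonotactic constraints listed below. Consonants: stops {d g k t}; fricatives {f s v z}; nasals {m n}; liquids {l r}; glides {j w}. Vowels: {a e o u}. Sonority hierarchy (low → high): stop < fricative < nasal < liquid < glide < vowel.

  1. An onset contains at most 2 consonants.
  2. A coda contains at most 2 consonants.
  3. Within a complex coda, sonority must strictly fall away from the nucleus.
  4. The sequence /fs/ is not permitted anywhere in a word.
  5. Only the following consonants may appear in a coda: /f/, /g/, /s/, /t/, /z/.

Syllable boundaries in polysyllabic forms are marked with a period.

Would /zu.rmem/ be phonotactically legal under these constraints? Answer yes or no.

/zu.rmem/ — violates constraint 5: syllable 2 coda contains /m/, which is not a licensed coda consonant → phonotactically illegal

no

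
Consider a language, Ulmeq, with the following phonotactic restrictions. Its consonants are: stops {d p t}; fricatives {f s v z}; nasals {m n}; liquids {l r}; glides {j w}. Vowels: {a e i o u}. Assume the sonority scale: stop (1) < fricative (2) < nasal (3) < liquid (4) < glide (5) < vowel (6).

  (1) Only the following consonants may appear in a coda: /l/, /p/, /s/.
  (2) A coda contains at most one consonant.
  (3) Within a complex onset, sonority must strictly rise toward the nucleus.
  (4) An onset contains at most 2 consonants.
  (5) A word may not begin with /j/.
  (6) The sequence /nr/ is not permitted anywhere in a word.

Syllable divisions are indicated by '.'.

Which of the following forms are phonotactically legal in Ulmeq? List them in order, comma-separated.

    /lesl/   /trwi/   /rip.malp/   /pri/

/lesl/ — violates constraint 2: syllable 1 coda /sl/ has 2 consonants (> 1) → phonotactically illegal
/trwi/ — violates constraint 4: syllable 1 onset /trw/ has 3 consonants (> 2) → phonotactically illegal
/rip.malp/ — violates constraint 2: syllable 2 coda /lp/ has 2 consonants (> 1) → phonotactically illegal
/pri/ — σ1 onset /pr/ (1→4 rises), coda /∅/ ok → phonotactically legal

/pri/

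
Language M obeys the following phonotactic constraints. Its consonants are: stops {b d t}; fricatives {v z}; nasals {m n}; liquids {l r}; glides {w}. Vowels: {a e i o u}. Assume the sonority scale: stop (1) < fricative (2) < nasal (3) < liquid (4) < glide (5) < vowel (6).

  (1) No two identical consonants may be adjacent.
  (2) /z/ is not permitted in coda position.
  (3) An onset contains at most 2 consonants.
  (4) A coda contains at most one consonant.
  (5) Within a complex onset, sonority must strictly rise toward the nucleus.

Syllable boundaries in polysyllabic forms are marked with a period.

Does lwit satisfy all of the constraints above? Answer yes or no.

lwit — σ1 onset /lw/ (4→5 rises), coda /t/ ok → phonotactically legal

yes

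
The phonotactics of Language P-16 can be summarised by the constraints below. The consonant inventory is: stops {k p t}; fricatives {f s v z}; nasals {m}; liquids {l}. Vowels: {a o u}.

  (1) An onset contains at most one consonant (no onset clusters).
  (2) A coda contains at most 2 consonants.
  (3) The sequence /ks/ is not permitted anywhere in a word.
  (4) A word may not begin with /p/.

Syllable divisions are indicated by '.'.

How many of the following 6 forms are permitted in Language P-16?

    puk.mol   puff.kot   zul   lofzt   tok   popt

puk.mol — violates constraint 4: word begins with /p/ → not permitted
puff.kot — violates constraint 4: word begins with /p/ → not permitted
zul — σ1 onset /z/, coda /l/ ok → permitted
lofzt — violates constraint 2: syllable 1 coda /fzt/ has 3 consonants (> 2) → not permitted
tok — σ1 onset /t/, coda /k/ ok → permitted
popt — violates constraint 4: word begins with /p/ → not permitted
Permitted: zul, tok → 2.

2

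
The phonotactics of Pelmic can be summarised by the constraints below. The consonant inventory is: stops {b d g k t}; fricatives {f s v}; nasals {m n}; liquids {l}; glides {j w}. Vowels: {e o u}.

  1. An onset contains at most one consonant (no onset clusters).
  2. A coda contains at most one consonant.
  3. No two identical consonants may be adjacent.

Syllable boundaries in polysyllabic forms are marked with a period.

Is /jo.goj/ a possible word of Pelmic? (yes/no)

/jo.goj/ — σ1 onset /j/, coda /∅/ ok; σ2 onset /g/, coda /j/ ok → phonotactically legal

yes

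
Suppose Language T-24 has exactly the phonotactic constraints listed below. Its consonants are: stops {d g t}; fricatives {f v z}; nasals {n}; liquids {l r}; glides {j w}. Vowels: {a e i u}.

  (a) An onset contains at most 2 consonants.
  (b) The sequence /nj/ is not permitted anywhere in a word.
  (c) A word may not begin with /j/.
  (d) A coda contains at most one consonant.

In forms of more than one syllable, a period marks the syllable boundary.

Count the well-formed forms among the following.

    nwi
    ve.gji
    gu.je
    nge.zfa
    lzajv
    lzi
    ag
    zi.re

7

nwi — σ1 onset /nw/ (2C), coda /∅/ ok → well-formed
ve.gji — σ1 onset /v/, coda /∅/ ok; σ2 onset /gj/ (2C), coda /∅/ ok → well-formed
gu.je — σ1 onset /g/, coda /∅/ ok; σ2 onset /j/, coda /∅/ ok → well-formed
nge.zfa — σ1 onset /ng/ (2C), coda /∅/ ok; σ2 onset /zf/ (2C), coda /∅/ ok → well-formed
lzajv — violates constraint (d): syllable 1 coda /jv/ has 2 consonants (> 1) → ill-formed
lzi — σ1 onset /lz/ (2C), coda /∅/ ok → well-formed
ag — σ1 onset /∅/, coda /g/ ok → well-formed
zi.re — σ1 onset /z/, coda /∅/ ok; σ2 onset /r/, coda /∅/ ok → well-formed
Well-formed: nwi, ve.gji, gu.je, nge.zfa, lzi, ag, zi.re → 7.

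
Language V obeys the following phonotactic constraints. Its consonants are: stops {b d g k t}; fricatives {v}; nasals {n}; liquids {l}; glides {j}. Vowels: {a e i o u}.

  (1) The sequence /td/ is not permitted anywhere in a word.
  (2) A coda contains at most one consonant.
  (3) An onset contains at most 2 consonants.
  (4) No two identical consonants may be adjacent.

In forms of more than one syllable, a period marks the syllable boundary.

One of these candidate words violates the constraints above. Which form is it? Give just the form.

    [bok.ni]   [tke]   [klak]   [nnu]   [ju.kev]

[nnu]

[bok.ni] — σ1 onset /b/, coda /k/ ok; σ2 onset /n/, coda /∅/ ok → well-formed
[tke] — σ1 onset /tk/ (2C), coda /∅/ ok → well-formed
[klak] — σ1 onset /kl/ (2C), coda /k/ ok → well-formed
[nnu] — violates constraint 4: adjacent identical consonants /nn/ → ill-formed
[ju.kev] — σ1 onset /j/, coda /∅/ ok; σ2 onset /k/, coda /v/ ok → well-formed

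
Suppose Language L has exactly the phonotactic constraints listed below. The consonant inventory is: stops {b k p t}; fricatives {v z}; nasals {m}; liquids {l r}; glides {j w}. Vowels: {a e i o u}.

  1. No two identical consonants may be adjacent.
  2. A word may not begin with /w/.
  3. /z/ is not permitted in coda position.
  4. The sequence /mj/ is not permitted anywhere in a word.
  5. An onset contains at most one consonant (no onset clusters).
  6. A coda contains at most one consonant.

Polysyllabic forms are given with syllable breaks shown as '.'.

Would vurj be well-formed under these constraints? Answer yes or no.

vurj — violates constraint 6: syllable 1 coda /rj/ has 2 consonants (> 1) → ill-formed

no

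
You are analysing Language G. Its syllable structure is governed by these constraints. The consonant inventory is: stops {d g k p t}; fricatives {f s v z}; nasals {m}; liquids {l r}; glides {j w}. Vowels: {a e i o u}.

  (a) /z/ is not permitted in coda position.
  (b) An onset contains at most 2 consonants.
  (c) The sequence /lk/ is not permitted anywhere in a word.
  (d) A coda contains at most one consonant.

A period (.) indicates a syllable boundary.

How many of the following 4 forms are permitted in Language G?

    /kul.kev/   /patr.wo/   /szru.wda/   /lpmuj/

0

/kul.kev/ — violates constraint (c): contains banned sequence /lk/ → not permitted
/patr.wo/ — violates constraint (d): syllable 1 coda /tr/ has 2 consonants (> 1) → not permitted
/szru.wda/ — violates constraint (b): syllable 1 onset /szr/ has 3 consonants (> 2) → not permitted
/lpmuj/ — violates constraint (b): syllable 1 onset /lpm/ has 3 consonants (> 2) → not permitted
No form is permitted → 0.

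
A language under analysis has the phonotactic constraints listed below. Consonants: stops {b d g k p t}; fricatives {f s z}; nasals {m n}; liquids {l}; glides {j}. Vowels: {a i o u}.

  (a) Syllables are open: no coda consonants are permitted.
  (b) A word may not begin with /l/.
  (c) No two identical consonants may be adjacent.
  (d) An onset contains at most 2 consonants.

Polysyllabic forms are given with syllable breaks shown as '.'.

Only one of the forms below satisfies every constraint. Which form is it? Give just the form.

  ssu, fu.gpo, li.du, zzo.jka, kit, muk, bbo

fu.gpo

ssu — violates constraint (c): adjacent identical consonants /ss/ → illicit
fu.gpo — σ1 onset /f/, coda /∅/ ok; σ2 onset /gp/ (2C), coda /∅/ ok → licit
li.du — violates constraint (b): word begins with /l/ → illicit
zzo.jka — violates constraint (c): adjacent identical consonants /zz/ → illicit
kit — violates constraint (a): syllable 1 coda /t/ has 1 consonant (> 0) → illicit
muk — violates constraint (a): syllable 1 coda /k/ has 1 consonant (> 0) → illicit
bbo — violates constraint (c): adjacent identical consonants /bb/ → illicit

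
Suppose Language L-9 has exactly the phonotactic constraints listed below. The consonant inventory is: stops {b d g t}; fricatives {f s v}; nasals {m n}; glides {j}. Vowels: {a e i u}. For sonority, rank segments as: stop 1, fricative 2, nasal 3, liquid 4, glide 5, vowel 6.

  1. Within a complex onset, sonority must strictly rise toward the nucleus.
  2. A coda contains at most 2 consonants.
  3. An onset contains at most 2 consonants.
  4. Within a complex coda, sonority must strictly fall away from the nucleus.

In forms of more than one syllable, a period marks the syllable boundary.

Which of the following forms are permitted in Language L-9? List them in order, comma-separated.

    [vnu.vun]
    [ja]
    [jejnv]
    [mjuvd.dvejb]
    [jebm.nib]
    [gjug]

[vnu.vun] — σ1 onset /vn/ (2→3 rises), coda /∅/ ok; σ2 onset /v/, coda /n/ ok → permitted
[ja] — σ1 onset /j/, coda /∅/ ok → permitted
[jejnv] — violates constraint 2: syllable 1 coda /jnv/ has 3 consonants (> 2) → not permitted
[mjuvd.dvejb] — σ1 onset /mj/ (3→5 rises), coda /vd/ (2→1 falls) ok; σ2 onset /dv/ (1→2 rises), coda /jb/ (5→1 falls) ok → permitted
[jebm.nib] — violates constraint 4: syllable 1 coda /bm/: /b/ (stop, 1) → /m/ (nasal, 3) does not fall → not permitted
[gjug] — σ1 onset /gj/ (1→5 rises), coda /g/ ok → permitted

[vnu.vun], [ja], [mjuvd.dvejb], [gjug]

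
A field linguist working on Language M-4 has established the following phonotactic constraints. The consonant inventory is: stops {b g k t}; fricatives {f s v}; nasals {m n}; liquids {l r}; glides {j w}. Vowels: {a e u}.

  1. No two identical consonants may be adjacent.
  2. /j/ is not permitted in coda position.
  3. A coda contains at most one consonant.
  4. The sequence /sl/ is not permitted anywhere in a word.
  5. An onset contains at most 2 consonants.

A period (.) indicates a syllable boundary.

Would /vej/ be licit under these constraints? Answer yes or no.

no

/vej/ — violates constraint 2: syllable 1 coda contains /j/ → illicit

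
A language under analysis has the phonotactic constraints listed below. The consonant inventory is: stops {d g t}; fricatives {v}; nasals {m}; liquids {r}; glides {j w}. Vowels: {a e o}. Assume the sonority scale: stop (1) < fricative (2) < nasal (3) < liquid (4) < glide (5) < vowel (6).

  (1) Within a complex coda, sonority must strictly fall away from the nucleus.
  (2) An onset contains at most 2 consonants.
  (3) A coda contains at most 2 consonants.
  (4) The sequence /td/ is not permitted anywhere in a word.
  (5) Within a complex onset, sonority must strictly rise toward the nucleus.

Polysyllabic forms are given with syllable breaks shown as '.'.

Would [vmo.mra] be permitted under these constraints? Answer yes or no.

[vmo.mra] — σ1 onset /vm/ (2→3 rises), coda /∅/ ok; σ2 onset /mr/ (3→4 rises), coda /∅/ ok → permitted

yes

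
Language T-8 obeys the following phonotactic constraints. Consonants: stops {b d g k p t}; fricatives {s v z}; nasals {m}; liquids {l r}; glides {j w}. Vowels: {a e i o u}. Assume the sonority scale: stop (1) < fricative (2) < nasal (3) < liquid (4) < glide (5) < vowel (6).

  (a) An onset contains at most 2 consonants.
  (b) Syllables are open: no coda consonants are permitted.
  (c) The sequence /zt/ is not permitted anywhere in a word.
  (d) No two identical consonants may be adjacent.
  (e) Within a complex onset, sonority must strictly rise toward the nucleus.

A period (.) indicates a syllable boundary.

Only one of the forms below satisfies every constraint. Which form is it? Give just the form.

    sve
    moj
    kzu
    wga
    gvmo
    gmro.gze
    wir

sve — violates constraint (e): syllable 1 onset /sv/: /s/ (fricative, 2) → /v/ (fricative, 2) does not rise → ill-formed
moj — violates constraint (b): syllable 1 coda /j/ has 1 consonant (> 0) → ill-formed
kzu — σ1 onset /kz/ (1→2 rises), coda /∅/ ok → well-formed
wga — violates constraint (e): syllable 1 onset /wg/: /w/ (glide, 5) → /g/ (stop, 1) does not rise → ill-formed
gvmo — violates constraint (a): syllable 1 onset /gvm/ has 3 consonants (> 2) → ill-formed
gmro.gze — violates constraint (a): syllable 1 onset /gmr/ has 3 consonants (> 2) → ill-formed
wir — violates constraint (b): syllable 1 coda /r/ has 1 consonant (> 0) → ill-formed

kzu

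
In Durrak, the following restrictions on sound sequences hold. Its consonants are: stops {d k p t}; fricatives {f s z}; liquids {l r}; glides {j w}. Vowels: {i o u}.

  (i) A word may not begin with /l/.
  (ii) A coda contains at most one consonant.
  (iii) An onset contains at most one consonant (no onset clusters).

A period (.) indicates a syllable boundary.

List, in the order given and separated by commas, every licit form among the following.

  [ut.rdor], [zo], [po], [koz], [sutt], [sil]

[ut.rdor] — violates constraint (iii): syllable 2 onset /rd/ has 2 consonants (> 1) → illicit
[zo] — σ1 onset /z/, coda /∅/ ok → licit
[po] — σ1 onset /p/, coda /∅/ ok → licit
[koz] — σ1 onset /k/, coda /z/ ok → licit
[sutt] — violates constraint (ii): syllable 1 coda /tt/ has 2 consonants (> 1) → illicit
[sil] — σ1 onset /s/, coda /l/ ok → licit

[zo], [po], [koz], [sil]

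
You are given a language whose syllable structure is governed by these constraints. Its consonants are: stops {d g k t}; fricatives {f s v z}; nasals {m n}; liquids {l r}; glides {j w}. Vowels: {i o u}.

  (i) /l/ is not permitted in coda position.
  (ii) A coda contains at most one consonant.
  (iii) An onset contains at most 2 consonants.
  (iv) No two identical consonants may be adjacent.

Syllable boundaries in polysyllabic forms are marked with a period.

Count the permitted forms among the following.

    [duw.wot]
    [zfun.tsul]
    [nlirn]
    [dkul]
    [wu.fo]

[duw.wot] — violates constraint (iv): adjacent identical consonants /ww/ → not permitted
[zfun.tsul] — violates constraint (i): syllable 2 coda contains /l/ → not permitted
[nlirn] — violates constraint (ii): syllable 1 coda /rn/ has 2 consonants (> 1) → not permitted
[dkul] — violates constraint (i): syllable 1 coda contains /l/ → not permitted
[wu.fo] — σ1 onset /w/, coda /∅/ ok; σ2 onset /f/, coda /∅/ ok → permitted
Permitted: [wu.fo] → 1.

1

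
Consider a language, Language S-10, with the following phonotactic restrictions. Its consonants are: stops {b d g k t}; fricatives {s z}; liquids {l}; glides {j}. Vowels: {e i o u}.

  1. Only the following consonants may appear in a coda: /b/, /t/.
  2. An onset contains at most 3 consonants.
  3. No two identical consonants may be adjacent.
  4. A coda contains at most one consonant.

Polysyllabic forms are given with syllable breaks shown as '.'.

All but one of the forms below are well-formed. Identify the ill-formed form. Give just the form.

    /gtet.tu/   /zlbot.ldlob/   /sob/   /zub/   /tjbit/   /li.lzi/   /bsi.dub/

/gtet.tu/ — violates constraint 3: adjacent identical consonants /tt/ → ill-formed
/zlbot.ldlob/ — σ1 onset /zlb/ (3C), coda /t/ ok; σ2 onset /ldl/ (3C), coda /b/ ok → well-formed
/sob/ — σ1 onset /s/, coda /b/ ok → well-formed
/zub/ — σ1 onset /z/, coda /b/ ok → well-formed
/tjbit/ — σ1 onset /tjb/ (3C), coda /t/ ok → well-formed
/li.lzi/ — σ1 onset /l/, coda /∅/ ok; σ2 onset /lz/ (2C), coda /∅/ ok → well-formed
/bsi.dub/ — σ1 onset /bs/ (2C), coda /∅/ ok; σ2 onset /d/, coda /b/ ok → well-formed

/gtet.tu/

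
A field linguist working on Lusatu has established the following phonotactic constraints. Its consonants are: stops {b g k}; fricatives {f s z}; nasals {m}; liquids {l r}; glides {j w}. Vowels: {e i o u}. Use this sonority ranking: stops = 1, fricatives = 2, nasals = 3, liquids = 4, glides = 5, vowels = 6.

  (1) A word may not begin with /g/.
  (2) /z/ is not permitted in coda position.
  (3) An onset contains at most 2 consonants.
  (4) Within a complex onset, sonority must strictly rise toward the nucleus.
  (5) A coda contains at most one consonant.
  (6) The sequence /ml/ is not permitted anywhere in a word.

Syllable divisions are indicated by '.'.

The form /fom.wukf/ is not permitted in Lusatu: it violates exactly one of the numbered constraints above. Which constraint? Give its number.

/fom.wukf/: syllable 2 coda /kf/ has 2 consonants (> 1).
This is a violation of constraint 5: "A coda contains at most one consonant."
The remaining constraints (1, 2, 3, 4, 6) are satisfied.

5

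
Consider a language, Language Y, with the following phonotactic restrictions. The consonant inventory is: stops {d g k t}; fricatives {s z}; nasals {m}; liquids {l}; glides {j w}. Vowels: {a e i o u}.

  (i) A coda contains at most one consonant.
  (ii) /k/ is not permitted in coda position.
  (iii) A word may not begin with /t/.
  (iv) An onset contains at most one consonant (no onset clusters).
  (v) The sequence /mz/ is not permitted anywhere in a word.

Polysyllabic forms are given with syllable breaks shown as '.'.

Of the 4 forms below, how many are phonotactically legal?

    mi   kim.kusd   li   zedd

mi — σ1 onset /m/, coda /∅/ ok → phonotactically legal
kim.kusd — violates constraint (i): syllable 2 coda /sd/ has 2 consonants (> 1) → phonotactically illegal
li — σ1 onset /l/, coda /∅/ ok → phonotactically legal
zedd — violates constraint (i): syllable 1 coda /dd/ has 2 consonants (> 1) → phonotactically illegal
Phonotactically legal: mi, li → 2.

2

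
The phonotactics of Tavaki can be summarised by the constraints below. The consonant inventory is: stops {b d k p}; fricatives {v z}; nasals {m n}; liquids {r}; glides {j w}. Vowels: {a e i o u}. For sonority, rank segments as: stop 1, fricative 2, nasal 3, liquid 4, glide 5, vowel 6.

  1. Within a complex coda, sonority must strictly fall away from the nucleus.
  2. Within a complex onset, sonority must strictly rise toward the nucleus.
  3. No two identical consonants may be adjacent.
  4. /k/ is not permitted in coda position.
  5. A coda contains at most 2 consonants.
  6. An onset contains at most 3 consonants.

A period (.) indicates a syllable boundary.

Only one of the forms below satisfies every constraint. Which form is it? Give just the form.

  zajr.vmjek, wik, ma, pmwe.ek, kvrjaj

zajr.vmjek — violates constraint 4: syllable 2 coda contains /k/ → not permitted
wik — violates constraint 4: syllable 1 coda contains /k/ → not permitted
ma — σ1 onset /m/, coda /∅/ ok → permitted
pmwe.ek — violates constraint 4: syllable 2 coda contains /k/ → not permitted
kvrjaj — violates constraint 6: syllable 1 onset /kvrj/ has 4 consonants (> 3) → not permitted

ma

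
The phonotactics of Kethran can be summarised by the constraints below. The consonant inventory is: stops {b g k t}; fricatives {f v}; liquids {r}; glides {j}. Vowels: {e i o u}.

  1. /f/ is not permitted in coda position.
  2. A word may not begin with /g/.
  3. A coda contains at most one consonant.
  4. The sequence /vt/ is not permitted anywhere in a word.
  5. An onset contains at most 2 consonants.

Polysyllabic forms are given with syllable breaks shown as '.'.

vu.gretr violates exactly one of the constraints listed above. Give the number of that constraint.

3

vu.gretr: syllable 2 coda /tr/ has 2 consonants (> 1).
This is a violation of constraint 3: "A coda contains at most one consonant."
The remaining constraints (1, 2, 4, 5) are satisfied.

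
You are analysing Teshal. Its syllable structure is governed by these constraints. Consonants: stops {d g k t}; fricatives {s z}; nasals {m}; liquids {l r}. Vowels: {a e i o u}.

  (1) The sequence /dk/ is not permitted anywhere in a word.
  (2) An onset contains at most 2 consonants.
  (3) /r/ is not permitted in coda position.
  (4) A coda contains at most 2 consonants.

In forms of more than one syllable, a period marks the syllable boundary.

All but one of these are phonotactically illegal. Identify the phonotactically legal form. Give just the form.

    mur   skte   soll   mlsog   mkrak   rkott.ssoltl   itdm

mur — violates constraint 3: syllable 1 coda contains /r/ → phonotactically illegal
skte — violates constraint 2: syllable 1 onset /skt/ has 3 consonants (> 2) → phonotactically illegal
soll — σ1 onset /s/, coda /ll/ (2C) ok → phonotactically legal
mlsog — violates constraint 2: syllable 1 onset /mls/ has 3 consonants (> 2) → phonotactically illegal
mkrak — violates constraint 2: syllable 1 onset /mkr/ has 3 consonants (> 2) → phonotactically illegal
rkott.ssoltl — violates constraint 4: syllable 2 coda /ltl/ has 3 consonants (> 2) → phonotactically illegal
itdm — violates constraint 4: syllable 1 coda /tdm/ has 3 consonants (> 2) → phonotactically illegal

soll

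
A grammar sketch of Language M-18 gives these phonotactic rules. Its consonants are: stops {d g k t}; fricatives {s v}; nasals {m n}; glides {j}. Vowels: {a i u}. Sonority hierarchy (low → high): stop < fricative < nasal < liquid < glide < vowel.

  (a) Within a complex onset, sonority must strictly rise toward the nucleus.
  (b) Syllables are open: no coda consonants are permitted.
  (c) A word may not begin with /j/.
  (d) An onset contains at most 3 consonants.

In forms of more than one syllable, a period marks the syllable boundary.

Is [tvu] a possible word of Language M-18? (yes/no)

[tvu] — σ1 onset /tv/ (1→2 rises), coda /∅/ ok → well-formed

yes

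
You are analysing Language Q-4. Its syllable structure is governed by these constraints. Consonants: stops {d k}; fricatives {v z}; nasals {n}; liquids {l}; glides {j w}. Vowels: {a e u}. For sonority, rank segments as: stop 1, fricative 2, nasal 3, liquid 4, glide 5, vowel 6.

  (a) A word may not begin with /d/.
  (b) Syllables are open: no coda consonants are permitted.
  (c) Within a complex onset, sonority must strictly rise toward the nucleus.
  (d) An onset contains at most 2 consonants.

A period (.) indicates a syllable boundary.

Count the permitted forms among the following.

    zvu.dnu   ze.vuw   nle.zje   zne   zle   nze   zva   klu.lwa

4

zvu.dnu — violates constraint (c): syllable 1 onset /zv/: /z/ (fricative, 2) → /v/ (fricative, 2) does not rise → not permitted
ze.vuw — violates constraint (b): syllable 2 coda /w/ has 1 consonant (> 0) → not permitted
nle.zje — σ1 onset /nl/ (3→4 rises), coda /∅/ ok; σ2 onset /zj/ (2→5 rises), coda /∅/ ok → permitted
zne — σ1 onset /zn/ (2→3 rises), coda /∅/ ok → permitted
zle — σ1 onset /zl/ (2→4 rises), coda /∅/ ok → permitted
nze — violates constraint (c): syllable 1 onset /nz/: /n/ (nasal, 3) → /z/ (fricative, 2) does not rise → not permitted
zva — violates constraint (c): syllable 1 onset /zv/: /z/ (fricative, 2) → /v/ (fricative, 2) does not rise → not permitted
klu.lwa — σ1 onset /kl/ (1→4 rises), coda /∅/ ok; σ2 onset /lw/ (4→5 rises), coda /∅/ ok → permitted
Permitted: nle.zje, zne, zle, klu.lwa → 4.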